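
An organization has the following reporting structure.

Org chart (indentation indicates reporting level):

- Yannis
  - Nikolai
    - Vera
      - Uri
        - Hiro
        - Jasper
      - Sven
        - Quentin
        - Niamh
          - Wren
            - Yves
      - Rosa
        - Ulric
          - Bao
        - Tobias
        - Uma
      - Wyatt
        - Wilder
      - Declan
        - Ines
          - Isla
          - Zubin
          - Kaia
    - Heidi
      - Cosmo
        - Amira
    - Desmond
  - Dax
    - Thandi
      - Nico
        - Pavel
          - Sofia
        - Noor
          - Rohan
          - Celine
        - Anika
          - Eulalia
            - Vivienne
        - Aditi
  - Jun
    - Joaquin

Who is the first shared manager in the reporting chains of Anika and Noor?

Nico

Anika's chain of managers is Nico, Thandi, Dax, Yannis. Noor's chain of managers is Nico, Thandi, Dax, Yannis. The first manager that appears in both chains is Nico.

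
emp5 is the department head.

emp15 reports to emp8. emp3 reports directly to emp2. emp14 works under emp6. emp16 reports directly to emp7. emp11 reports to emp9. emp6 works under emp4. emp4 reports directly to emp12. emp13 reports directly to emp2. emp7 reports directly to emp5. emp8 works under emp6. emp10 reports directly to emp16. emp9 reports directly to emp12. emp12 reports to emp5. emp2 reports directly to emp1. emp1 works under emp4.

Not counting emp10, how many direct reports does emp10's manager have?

emp10 reports to emp16, and emp16 has no other direct reports. emp10 has 0 peers.

0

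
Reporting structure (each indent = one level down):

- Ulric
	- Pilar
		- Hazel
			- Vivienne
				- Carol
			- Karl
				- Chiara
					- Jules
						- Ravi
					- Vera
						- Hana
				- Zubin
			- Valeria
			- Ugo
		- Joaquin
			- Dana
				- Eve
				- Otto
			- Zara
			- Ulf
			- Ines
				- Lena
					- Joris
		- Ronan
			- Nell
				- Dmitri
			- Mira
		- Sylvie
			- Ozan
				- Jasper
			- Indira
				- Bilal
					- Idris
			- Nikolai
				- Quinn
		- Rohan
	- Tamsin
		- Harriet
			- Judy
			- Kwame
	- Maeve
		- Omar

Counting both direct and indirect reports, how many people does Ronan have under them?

Ronan directly manages Nell, Mira. Under Nell: Dmitri (1). Mira has no reports. So Ronan's organization is 2 direct reports plus everyone under them: 2 + 1 = 3.

3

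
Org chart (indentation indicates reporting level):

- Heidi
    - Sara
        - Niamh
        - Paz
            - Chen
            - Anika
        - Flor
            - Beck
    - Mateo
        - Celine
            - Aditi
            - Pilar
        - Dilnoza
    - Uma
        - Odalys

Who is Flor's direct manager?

Sara

Flor reports directly to Sara.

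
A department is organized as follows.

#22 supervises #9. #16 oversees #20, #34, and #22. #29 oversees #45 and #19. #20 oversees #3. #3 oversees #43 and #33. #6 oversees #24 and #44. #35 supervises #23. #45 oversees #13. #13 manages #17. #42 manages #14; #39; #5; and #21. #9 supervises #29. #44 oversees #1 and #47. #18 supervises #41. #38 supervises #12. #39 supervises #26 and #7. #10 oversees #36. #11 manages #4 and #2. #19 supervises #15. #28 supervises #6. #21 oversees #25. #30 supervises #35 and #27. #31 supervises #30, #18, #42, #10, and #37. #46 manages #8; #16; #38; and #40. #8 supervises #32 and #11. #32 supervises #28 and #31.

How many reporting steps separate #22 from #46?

Chain from #22 up to #46: #22 → #16 → #46. That is 2 steps up, so #22 is 2 levels below #46.

2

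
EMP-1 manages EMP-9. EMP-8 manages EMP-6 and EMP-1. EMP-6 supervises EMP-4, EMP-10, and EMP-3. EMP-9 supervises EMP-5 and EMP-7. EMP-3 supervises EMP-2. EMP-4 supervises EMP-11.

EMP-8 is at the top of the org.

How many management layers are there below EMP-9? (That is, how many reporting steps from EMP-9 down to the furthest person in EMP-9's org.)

1

The longest chain under EMP-9 runs EMP-9 → EMP-7, which is 1 level below EMP-9.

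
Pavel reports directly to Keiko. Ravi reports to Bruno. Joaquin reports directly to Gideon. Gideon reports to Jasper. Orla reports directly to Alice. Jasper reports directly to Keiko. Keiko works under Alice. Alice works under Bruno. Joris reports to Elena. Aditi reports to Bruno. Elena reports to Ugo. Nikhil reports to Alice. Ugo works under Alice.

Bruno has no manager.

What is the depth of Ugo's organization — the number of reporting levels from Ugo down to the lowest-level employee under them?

2

The longest chain under Ugo runs Ugo → Elena → Joris, which is 2 levels below Ugo.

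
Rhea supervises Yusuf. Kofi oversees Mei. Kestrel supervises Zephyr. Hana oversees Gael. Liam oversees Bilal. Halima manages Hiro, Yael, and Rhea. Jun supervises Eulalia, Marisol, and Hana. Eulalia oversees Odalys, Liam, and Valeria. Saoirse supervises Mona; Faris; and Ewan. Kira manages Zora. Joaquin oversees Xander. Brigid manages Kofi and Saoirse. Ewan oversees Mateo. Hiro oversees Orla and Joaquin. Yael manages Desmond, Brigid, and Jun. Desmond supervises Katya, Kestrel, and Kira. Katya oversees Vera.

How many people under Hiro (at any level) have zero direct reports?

The people in Hiro's organization with no one reporting to them are Orla, Xander. That is 2.

2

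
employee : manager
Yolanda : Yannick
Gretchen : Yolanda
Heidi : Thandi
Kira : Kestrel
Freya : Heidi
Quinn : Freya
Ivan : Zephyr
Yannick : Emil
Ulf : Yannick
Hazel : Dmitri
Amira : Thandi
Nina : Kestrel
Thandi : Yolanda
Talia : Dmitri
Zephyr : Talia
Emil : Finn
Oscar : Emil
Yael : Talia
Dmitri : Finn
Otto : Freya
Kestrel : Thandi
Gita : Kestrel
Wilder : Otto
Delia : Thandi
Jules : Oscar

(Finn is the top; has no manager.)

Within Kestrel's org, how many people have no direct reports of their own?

3

The people in Kestrel's organization with no one reporting to them are Kira, Nina, Gita. That is 3.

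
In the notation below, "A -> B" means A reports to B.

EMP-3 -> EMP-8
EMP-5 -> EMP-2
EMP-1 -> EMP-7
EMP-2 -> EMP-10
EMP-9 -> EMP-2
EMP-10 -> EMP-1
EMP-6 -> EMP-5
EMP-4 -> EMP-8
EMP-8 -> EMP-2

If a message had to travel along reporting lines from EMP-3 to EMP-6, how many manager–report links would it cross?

EMP-3 is 2 levels below EMP-2, and EMP-6 is 2 levels below EMP-2 (their lowest common manager). The shortest path runs up from EMP-3 to EMP-2 and back down to EMP-6: 2 + 2 = 4 links.

4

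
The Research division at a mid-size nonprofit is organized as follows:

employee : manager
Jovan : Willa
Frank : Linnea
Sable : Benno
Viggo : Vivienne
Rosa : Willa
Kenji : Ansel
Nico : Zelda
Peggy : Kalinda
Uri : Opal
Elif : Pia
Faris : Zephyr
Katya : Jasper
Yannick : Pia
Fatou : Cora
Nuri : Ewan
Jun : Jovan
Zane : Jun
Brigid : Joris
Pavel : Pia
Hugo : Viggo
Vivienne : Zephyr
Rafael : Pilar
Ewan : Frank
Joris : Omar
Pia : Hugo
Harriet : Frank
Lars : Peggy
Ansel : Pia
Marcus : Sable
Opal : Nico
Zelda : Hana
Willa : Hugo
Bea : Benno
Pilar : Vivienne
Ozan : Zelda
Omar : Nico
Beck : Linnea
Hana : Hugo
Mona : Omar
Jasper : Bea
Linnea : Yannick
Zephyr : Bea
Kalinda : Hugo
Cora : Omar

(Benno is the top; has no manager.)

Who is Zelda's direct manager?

Hana

Zelda reports directly to Hana.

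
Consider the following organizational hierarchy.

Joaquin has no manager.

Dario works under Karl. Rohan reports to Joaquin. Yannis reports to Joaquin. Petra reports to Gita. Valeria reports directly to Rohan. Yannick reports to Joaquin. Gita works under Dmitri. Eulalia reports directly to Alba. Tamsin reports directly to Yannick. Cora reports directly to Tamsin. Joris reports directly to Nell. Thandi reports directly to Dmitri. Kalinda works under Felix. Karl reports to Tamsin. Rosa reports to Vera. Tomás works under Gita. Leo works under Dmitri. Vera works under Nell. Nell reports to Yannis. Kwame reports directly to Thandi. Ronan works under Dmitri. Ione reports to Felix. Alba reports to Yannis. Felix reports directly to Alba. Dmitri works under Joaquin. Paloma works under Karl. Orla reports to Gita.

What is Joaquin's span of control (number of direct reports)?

4

Joaquin directly manages Dmitri, Yannis, Rohan, Yannick. That is 4 direct reports.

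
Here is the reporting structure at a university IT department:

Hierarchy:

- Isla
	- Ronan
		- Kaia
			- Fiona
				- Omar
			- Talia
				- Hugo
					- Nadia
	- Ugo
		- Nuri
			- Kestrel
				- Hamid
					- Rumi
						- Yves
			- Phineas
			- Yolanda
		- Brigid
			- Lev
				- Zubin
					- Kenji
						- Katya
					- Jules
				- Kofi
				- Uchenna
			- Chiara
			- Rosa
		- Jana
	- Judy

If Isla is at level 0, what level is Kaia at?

Chain from Kaia up to Isla: Kaia → Ronan → Isla. That is 2 steps up, so Kaia is 2 levels below Isla.

2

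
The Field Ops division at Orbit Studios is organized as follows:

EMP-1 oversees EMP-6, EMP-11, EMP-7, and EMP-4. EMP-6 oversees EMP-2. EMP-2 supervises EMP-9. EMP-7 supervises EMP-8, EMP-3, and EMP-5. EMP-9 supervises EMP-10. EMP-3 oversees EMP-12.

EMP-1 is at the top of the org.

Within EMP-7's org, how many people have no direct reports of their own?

3

The people in EMP-7's organization with no one reporting to them are EMP-5, EMP-12, EMP-8. That is 3.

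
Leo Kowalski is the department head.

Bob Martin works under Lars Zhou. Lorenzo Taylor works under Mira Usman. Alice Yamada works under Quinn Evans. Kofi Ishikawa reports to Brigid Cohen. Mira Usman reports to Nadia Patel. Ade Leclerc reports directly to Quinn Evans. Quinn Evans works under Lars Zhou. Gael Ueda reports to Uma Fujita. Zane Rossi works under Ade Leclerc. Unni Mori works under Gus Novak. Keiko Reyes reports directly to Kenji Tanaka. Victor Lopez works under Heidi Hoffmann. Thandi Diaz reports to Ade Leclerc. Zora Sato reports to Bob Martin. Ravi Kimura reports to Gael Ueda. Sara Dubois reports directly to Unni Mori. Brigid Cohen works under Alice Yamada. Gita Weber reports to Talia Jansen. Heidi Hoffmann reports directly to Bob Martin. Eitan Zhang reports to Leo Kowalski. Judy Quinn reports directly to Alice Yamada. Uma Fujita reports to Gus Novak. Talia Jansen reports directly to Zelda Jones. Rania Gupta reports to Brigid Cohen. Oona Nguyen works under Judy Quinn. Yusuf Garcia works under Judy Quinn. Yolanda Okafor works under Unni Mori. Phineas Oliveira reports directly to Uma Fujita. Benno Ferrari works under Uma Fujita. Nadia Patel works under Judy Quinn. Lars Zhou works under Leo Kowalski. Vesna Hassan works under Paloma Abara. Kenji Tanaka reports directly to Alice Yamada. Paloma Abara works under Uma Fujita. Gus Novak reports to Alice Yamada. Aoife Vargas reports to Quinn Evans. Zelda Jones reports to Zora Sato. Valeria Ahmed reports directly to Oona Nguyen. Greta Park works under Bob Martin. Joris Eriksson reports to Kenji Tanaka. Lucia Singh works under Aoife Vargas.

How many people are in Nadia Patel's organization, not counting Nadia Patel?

Nadia Patel directly manages Mira Usman. Under Mira Usman: Lorenzo Taylor (1). That's 2 in total.

2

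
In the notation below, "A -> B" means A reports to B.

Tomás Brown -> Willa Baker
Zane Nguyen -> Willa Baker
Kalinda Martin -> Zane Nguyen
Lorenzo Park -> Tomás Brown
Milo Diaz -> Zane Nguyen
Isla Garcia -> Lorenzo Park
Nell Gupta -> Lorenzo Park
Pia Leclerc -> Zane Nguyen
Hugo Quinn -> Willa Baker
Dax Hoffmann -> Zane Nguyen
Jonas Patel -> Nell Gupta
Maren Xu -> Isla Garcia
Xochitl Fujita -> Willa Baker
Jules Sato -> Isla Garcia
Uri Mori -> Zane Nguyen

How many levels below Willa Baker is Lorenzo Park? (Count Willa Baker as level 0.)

2

Chain from Lorenzo Park up to Willa Baker: Lorenzo Park → Tomás Brown → Willa Baker. That is 2 steps up, so Lorenzo Park is 2 levels below Willa Baker.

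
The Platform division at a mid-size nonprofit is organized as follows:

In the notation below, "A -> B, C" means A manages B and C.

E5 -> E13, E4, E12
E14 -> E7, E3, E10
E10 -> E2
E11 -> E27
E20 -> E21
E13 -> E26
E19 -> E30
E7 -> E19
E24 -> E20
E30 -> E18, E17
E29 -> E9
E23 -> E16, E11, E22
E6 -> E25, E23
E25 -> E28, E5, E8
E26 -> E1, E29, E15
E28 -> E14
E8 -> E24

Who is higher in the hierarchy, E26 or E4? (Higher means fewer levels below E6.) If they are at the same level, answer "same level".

E26 is 4 levels below E6; E4 is 3. E4 is higher.

E4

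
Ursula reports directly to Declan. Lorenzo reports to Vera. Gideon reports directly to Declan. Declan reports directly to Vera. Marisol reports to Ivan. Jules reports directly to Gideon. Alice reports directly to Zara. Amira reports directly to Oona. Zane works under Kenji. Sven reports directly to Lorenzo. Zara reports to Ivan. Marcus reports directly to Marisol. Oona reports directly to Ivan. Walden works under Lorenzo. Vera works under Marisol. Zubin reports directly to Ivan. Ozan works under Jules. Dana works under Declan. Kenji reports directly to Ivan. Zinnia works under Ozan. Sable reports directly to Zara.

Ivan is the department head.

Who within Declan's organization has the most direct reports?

Direct-report counts within Declan's organization: Declan has 3; Gideon has 1; Jules has 1; Ozan has 1. The largest is 3, held by Declan.

Declan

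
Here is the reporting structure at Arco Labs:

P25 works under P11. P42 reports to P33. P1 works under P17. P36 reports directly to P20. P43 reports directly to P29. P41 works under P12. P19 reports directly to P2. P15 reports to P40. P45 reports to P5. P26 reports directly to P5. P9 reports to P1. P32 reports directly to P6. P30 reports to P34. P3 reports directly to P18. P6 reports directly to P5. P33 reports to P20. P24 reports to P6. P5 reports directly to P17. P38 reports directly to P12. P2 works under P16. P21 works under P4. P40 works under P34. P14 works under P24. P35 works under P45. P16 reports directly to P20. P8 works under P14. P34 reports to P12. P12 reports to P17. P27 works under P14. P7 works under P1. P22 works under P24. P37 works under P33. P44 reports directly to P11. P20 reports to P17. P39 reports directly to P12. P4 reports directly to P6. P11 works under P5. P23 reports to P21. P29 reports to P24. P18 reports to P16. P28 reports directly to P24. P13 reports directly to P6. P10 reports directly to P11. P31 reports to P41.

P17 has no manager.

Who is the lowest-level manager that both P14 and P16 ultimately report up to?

P14's chain of managers is P24, P6, P5, P17. P16's chain of managers is P20, P17. The first manager that appears in both chains is P17.

P17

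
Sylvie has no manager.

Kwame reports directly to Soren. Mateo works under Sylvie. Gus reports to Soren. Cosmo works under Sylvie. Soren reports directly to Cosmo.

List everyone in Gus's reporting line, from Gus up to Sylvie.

Gus -> Soren -> Cosmo -> Sylvie

Gus reports to Soren. Soren reports to Cosmo. Cosmo reports to Sylvie. Sylvie is at the top.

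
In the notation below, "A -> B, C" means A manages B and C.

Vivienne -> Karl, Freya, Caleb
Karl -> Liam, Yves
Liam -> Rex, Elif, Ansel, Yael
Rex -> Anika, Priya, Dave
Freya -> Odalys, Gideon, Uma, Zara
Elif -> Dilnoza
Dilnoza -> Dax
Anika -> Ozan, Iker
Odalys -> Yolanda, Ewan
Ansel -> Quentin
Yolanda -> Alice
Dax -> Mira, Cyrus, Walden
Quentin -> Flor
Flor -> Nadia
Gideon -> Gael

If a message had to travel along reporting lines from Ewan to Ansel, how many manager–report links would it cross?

Ewan is 3 levels below Vivienne, and Ansel is 3 levels below Vivienne (their lowest common manager). The shortest path runs up from Ewan to Vivienne and back down to Ansel: 3 + 3 = 6 links.

6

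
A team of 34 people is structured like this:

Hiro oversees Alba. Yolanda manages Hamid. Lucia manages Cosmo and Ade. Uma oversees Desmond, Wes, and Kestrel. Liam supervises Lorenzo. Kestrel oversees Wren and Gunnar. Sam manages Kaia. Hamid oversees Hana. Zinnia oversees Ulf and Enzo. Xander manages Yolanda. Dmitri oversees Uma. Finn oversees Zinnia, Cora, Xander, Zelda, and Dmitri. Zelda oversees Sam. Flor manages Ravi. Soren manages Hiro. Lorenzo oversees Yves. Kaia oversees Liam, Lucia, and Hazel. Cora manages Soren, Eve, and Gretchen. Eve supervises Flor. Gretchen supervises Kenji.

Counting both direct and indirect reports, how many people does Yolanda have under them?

2

Yolanda directly manages Hamid. Under Hamid: Hana (1). That's 2 in total.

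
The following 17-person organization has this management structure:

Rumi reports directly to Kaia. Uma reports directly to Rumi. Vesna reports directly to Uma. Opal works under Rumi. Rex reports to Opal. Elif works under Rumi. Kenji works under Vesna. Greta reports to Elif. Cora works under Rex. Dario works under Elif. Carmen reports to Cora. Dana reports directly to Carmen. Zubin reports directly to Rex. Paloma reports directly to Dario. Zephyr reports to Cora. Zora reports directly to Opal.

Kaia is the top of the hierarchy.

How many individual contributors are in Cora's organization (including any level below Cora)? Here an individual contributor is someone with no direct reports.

The people in Cora's organization with no one reporting to them are Zephyr, Dana. That is 2.

2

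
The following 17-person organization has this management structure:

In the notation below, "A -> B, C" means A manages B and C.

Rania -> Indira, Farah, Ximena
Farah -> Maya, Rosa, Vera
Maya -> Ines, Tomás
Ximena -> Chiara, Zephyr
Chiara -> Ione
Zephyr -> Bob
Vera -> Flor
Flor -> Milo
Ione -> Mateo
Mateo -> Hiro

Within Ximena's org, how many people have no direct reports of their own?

The people in Ximena's organization with no one reporting to them are Bob, Hiro. That is 2.

2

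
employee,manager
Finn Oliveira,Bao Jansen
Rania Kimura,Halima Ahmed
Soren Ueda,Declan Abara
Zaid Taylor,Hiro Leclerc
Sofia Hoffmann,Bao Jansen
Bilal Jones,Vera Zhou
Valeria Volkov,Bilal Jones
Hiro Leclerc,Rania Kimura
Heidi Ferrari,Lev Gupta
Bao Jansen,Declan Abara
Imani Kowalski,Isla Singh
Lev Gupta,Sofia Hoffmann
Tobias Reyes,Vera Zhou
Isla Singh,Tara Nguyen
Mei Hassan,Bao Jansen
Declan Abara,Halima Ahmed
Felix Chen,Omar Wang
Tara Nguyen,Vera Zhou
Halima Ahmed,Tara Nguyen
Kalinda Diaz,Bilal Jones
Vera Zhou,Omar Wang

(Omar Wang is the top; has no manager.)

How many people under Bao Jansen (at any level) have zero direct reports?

The people in Bao Jansen's organization with no one reporting to them are Mei Hassan, Finn Oliveira, Heidi Ferrari. That is 3.

3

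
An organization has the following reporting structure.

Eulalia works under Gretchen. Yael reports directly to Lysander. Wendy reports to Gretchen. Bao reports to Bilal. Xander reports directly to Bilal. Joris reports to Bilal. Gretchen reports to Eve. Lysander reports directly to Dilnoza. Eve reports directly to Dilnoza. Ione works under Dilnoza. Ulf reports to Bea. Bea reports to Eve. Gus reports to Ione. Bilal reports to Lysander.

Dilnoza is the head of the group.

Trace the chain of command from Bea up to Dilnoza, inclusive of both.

Bea -> Eve -> Dilnoza

Bea reports to Eve. Eve reports to Dilnoza. Dilnoza is at the top.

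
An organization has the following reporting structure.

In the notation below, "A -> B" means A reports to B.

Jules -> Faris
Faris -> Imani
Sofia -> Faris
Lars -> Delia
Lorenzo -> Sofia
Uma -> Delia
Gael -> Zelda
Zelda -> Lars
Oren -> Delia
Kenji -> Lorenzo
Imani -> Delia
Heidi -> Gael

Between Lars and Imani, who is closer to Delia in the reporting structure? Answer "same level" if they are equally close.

Both Lars and Imani are 1 level below Delia.

same level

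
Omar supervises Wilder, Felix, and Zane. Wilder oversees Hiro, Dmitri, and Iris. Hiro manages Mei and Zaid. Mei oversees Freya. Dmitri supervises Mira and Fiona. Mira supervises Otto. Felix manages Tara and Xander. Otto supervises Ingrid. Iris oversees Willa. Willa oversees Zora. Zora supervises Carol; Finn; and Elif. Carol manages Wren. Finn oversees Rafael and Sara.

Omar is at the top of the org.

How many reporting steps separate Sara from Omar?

6

Chain from Sara up to Omar: Sara → Finn → Zora → Willa → Iris → Wilder → Omar. That is 6 steps up, so Sara is 6 levels below Omar.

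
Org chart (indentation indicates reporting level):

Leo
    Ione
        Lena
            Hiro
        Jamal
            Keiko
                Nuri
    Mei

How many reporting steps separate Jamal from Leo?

Chain from Jamal up to Leo: Jamal → Ione → Leo. That is 2 steps up, so Jamal is 2 levels below Leo.

2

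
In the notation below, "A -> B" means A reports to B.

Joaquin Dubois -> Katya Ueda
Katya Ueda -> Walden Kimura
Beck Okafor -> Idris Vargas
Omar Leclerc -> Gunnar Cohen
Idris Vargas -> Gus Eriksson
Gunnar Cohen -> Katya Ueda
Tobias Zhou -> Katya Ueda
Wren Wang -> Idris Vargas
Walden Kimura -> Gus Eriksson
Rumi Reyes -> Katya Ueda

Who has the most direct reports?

Katya Ueda

Direct-report counts: Gus Eriksson has 2; Walden Kimura has 1; Katya Ueda has 4; Gunnar Cohen has 1; Idris Vargas has 2. The largest is 4, held by Katya Ueda.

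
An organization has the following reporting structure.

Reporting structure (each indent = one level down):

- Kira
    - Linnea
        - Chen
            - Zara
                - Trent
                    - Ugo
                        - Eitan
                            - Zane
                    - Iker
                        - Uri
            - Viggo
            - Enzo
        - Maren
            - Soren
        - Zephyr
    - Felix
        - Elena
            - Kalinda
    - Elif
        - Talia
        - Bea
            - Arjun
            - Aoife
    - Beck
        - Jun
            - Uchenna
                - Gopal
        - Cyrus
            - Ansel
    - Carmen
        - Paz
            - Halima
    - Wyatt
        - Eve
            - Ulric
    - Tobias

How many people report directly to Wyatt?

1

Wyatt directly manages Eve. That is 1 direct report.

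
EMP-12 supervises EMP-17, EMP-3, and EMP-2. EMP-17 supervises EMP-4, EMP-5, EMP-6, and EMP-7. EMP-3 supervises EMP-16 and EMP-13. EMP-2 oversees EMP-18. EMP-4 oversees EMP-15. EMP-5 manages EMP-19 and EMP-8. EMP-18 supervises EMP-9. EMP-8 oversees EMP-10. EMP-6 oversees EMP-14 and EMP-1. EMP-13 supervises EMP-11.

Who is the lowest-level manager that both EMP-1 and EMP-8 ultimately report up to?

EMP-1's chain of managers is EMP-6, EMP-17, EMP-12. EMP-8's chain of managers is EMP-5, EMP-17, EMP-12. The first manager that appears in both chains is EMP-17.

EMP-17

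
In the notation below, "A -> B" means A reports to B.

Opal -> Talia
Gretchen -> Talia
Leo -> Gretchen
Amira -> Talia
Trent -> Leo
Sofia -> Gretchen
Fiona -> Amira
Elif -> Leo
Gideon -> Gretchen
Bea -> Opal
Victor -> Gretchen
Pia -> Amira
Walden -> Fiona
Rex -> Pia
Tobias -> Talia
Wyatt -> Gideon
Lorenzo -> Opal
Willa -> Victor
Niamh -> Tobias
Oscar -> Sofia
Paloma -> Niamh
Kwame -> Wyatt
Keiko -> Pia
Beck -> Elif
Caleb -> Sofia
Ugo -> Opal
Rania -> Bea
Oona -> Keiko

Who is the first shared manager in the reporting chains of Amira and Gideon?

Amira's chain of managers is Talia. Gideon's chain of managers is Gretchen, Talia. The first manager that appears in both chains is Talia.

Talia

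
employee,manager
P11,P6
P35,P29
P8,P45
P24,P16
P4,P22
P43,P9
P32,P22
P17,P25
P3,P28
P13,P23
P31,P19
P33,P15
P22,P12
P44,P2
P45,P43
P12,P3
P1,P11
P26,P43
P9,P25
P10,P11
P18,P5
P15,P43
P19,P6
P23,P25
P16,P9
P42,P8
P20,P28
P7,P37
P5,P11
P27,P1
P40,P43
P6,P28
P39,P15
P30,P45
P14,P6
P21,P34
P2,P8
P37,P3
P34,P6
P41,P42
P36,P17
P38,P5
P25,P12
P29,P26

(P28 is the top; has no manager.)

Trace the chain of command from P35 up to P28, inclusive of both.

P35 -> P29 -> P26 -> P43 -> P9 -> P25 -> P12 -> P3 -> P28

P35 reports to P29. P29 reports to P26. P26 reports to P43. P43 reports to P9. P9 reports to P25. P25 reports to P12. P12 reports to P3. P3 reports to P28. P28 is at the top.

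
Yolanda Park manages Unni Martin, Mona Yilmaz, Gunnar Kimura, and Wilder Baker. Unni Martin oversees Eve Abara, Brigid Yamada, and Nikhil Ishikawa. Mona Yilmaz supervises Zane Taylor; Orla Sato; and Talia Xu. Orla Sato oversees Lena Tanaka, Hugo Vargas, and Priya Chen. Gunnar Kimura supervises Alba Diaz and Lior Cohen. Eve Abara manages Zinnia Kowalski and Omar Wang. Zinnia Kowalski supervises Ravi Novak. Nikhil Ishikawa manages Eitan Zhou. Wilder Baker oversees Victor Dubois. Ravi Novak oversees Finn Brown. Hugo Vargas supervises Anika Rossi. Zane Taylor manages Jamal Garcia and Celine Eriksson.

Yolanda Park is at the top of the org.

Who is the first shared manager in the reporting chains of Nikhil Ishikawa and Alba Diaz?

Yolanda Park

Nikhil Ishikawa's chain of managers is Unni Martin, Yolanda Park. Alba Diaz's chain of managers is Gunnar Kimura, Yolanda Park. The first manager that appears in both chains is Yolanda Park.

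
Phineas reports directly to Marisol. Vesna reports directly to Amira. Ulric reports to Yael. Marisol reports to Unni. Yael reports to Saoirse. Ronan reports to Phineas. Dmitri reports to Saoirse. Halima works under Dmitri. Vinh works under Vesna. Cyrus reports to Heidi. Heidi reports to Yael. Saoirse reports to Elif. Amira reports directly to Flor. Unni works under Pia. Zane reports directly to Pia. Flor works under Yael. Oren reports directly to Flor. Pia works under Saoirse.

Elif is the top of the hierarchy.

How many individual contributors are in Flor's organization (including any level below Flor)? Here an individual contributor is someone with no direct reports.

2

The people in Flor's organization with no one reporting to them are Oren, Vinh. That is 2.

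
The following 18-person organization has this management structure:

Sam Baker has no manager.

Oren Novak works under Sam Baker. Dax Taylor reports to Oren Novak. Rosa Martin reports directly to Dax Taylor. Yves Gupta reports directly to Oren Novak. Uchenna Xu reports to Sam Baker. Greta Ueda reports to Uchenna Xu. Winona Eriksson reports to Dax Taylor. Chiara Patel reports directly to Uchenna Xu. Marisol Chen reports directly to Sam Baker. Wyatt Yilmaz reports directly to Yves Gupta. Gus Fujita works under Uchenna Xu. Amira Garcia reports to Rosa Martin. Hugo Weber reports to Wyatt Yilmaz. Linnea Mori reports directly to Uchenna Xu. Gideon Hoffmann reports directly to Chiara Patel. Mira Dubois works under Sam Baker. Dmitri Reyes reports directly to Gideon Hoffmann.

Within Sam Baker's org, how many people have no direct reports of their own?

The people in Sam Baker's organization with no one reporting to them are Mira Dubois, Marisol Chen, Linnea Mori, Gus Fujita, Dmitri Reyes, Greta Ueda, Hugo Weber, Winona Eriksson, Amira Garcia. That is 9.

9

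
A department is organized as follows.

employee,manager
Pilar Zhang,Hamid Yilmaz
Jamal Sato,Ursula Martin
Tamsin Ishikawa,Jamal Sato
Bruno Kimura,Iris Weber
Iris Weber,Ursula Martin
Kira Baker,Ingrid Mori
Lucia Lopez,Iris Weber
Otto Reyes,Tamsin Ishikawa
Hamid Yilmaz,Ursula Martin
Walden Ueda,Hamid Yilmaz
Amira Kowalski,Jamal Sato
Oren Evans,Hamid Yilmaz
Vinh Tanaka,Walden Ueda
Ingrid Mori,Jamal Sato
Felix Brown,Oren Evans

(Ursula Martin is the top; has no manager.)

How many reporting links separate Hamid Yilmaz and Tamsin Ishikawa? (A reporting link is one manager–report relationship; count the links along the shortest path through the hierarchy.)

Hamid Yilmaz is 1 level below Ursula Martin, and Tamsin Ishikawa is 2 levels below Ursula Martin (their lowest common manager). The shortest path runs up from Hamid Yilmaz to Ursula Martin and back down to Tamsin Ishikawa: 1 + 2 = 3 links.

3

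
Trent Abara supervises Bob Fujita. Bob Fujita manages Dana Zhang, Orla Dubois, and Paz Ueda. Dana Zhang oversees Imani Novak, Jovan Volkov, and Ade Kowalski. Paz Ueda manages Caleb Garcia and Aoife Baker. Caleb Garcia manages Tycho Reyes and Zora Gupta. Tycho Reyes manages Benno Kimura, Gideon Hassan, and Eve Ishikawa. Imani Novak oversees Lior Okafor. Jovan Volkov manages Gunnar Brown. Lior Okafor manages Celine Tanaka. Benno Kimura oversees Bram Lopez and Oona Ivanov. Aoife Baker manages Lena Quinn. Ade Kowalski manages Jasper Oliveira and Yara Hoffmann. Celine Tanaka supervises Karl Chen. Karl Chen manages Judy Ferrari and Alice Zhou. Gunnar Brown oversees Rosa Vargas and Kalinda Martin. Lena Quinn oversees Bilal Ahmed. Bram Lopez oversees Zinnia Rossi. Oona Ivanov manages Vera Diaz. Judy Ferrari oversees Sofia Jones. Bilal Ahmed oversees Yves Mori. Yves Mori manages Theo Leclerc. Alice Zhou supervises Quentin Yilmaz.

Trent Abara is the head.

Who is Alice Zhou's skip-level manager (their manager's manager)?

Celine Tanaka

Alice Zhou reports to Karl Chen, and Karl Chen reports to Celine Tanaka. So Alice Zhou's skip-level manager is Celine Tanaka.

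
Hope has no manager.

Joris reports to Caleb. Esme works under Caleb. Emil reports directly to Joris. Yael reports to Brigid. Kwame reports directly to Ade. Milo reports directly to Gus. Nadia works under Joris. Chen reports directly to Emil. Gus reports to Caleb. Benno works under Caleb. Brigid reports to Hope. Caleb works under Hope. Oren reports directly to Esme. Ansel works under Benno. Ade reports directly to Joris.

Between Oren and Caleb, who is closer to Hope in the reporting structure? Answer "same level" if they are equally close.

Oren is 3 levels below Hope; Caleb is 1. Caleb is higher.

Caleb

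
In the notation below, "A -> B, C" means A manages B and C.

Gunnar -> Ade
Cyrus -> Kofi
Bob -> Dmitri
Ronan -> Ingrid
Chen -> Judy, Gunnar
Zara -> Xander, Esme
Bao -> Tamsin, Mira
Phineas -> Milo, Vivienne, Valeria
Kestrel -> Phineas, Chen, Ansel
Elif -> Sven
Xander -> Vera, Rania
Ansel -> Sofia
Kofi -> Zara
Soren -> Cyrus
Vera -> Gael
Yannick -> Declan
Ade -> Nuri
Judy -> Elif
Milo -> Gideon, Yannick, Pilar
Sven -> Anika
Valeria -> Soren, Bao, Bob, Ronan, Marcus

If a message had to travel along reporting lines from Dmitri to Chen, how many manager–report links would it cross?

Dmitri is 4 levels below Kestrel, and Chen is 1 level below Kestrel (their lowest common manager). The shortest path runs up from Dmitri to Kestrel and back down to Chen: 4 + 1 = 5 links.

5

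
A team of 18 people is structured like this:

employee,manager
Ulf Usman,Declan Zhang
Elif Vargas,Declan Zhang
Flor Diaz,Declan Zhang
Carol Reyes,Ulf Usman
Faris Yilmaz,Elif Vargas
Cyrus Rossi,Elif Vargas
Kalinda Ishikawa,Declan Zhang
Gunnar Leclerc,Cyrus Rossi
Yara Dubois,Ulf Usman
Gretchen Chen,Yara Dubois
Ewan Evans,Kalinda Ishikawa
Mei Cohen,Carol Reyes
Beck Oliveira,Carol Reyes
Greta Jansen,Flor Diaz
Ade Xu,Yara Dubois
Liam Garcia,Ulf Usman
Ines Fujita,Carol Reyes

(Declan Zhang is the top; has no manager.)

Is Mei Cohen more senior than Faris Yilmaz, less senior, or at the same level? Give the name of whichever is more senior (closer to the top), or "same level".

Faris Yilmaz

Mei Cohen is 3 levels below Declan Zhang; Faris Yilmaz is 2. Faris Yilmaz is higher.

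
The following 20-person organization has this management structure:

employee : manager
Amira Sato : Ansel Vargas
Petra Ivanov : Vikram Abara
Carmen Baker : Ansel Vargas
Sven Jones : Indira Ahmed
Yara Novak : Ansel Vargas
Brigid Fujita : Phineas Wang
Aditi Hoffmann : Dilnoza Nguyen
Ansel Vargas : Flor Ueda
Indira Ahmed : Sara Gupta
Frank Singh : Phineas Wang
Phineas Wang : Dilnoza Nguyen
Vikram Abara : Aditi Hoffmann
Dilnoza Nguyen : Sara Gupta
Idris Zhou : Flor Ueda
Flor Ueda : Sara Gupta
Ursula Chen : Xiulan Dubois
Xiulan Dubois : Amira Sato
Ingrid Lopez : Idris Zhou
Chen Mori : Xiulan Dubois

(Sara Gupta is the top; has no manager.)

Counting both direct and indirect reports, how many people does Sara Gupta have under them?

19

Sara Gupta directly manages Dilnoza Nguyen, Indira Ahmed, Flor Ueda. Under Dilnoza Nguyen: Phineas Wang, Frank Singh, Brigid Fujita, Aditi Hoffmann, Vikram Abara, Petra Ivanov (6). Under Indira Ahmed: Sven Jones (1). Under Flor Ueda: Idris Zhou, Ingrid Lopez, Ansel Vargas, Yara Novak, Carmen Baker, Amira Sato, Xiulan Dubois, Chen Mori, Ursula Chen (9). So Sara Gupta's organization is 3 direct reports plus everyone under them: 7 + 2 + 10 = 19.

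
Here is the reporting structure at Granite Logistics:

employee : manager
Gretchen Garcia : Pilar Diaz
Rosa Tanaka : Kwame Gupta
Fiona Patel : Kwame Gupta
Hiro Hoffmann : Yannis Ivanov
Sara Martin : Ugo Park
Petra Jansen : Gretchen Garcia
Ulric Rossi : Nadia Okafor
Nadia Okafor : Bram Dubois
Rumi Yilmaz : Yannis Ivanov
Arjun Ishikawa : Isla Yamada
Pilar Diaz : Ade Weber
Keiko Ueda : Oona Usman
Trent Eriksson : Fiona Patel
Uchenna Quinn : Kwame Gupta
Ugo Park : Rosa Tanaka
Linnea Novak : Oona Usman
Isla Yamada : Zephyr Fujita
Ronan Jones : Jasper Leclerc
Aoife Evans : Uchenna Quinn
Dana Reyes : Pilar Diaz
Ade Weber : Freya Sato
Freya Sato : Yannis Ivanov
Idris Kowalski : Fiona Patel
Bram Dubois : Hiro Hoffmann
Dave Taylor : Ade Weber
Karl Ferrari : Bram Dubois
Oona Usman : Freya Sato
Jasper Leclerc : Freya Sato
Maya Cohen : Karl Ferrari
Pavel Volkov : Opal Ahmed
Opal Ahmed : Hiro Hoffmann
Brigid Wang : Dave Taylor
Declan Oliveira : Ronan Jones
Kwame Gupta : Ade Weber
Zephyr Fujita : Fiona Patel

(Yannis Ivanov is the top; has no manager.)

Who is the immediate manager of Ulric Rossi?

Ulric Rossi reports directly to Nadia Okafor.

Nadia Okafor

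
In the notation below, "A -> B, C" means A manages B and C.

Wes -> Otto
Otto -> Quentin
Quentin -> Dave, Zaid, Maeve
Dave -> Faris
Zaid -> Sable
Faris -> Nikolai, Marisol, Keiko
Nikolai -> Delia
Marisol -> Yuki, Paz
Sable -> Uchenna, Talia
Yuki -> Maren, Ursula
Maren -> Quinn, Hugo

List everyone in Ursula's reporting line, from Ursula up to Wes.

Ursula -> Yuki -> Marisol -> Faris -> Dave -> Quentin -> Otto -> Wes

Ursula reports to Yuki. Yuki reports to Marisol. Marisol reports to Faris. Faris reports to Dave. Dave reports to Quentin. Quentin reports to Otto. Otto reports to Wes. Wes is at the top.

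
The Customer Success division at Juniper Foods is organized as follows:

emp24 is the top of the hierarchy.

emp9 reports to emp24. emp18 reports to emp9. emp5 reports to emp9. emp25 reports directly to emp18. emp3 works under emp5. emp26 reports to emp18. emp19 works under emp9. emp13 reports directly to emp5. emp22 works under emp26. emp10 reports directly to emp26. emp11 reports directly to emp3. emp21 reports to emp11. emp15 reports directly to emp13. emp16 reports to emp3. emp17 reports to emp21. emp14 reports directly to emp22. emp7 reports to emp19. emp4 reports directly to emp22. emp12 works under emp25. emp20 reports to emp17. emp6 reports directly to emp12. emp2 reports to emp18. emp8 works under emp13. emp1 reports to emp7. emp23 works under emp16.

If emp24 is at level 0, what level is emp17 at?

6

Chain from emp17 up to emp24: emp17 → emp21 → emp11 → emp3 → emp5 → emp9 → emp24. That is 6 steps up, so emp17 is 6 levels below emp24.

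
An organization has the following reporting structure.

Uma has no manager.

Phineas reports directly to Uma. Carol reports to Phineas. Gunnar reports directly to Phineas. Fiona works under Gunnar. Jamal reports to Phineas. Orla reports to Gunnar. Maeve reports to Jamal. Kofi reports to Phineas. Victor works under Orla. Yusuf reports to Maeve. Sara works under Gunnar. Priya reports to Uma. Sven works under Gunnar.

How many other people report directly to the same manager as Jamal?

3

Jamal reports to Phineas. Phineas's other direct reports are Carol, Gunnar, Kofi — 3 peers.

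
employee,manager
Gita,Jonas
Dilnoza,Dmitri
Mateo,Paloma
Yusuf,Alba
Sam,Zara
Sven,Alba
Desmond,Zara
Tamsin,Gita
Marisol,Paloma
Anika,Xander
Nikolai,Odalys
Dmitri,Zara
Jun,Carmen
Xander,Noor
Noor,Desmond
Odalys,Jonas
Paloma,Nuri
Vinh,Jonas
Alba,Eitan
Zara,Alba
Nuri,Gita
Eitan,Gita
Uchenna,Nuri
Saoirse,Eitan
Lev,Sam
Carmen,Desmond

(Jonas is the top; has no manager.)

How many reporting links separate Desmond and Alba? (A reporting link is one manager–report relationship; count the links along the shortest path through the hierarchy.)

2

Desmond is in Alba's organization: the chain from Desmond up to Alba is Desmond → Zara → Alba, which is 2 links.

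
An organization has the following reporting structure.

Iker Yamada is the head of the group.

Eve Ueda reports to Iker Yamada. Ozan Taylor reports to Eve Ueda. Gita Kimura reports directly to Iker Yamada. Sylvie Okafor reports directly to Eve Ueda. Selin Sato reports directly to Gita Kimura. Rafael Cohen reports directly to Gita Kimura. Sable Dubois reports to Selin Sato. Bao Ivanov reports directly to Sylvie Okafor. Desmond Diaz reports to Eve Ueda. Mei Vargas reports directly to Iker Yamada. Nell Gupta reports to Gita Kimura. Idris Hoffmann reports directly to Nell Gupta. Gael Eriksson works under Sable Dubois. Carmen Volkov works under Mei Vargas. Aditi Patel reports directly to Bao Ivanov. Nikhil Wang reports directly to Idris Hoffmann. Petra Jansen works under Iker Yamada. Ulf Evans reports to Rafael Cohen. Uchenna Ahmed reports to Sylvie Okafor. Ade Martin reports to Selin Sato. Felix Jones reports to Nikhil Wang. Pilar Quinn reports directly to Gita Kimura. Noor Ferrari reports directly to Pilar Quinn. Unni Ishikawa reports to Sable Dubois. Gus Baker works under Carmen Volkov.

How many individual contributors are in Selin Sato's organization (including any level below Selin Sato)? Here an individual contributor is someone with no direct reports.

3

The people in Selin Sato's organization with no one reporting to them are Ade Martin, Unni Ishikawa, Gael Eriksson. That is 3.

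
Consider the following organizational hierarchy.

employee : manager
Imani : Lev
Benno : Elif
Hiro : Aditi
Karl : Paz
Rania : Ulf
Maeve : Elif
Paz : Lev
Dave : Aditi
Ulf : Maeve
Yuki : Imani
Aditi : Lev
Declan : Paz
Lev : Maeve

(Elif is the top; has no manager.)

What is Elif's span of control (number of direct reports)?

2

Elif directly manages Maeve, Benno. That is 2 direct reports.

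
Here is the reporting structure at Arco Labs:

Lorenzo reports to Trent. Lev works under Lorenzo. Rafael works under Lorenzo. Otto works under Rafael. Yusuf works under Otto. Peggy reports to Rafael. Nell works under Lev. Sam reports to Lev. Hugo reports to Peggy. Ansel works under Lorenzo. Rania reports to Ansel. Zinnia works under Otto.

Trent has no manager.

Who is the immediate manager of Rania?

Rania reports directly to Ansel.

Ansel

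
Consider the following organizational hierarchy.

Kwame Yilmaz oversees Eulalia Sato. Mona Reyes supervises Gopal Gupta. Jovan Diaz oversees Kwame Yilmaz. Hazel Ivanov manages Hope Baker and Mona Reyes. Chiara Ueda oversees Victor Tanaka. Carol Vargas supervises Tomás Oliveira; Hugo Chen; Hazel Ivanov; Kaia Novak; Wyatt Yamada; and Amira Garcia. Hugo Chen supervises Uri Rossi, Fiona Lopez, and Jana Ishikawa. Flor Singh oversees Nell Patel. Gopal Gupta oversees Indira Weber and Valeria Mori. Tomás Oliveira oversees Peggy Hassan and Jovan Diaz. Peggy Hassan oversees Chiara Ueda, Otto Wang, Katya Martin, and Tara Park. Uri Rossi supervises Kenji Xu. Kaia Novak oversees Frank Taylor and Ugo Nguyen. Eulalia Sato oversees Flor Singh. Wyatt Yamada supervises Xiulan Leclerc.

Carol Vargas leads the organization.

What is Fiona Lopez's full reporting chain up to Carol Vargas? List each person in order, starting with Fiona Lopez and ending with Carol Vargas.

Fiona Lopez -> Hugo Chen -> Carol Vargas

Fiona Lopez reports to Hugo Chen. Hugo Chen reports to Carol Vargas. Carol Vargas is at the top.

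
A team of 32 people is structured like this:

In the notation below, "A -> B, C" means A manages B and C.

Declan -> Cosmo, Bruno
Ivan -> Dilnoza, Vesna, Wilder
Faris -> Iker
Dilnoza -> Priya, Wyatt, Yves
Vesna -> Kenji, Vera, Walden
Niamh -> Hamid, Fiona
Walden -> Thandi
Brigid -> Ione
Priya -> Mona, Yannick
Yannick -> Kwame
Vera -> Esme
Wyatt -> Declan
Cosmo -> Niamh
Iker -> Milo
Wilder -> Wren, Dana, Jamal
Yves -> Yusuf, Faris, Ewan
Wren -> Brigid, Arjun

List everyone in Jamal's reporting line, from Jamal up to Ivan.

Jamal reports to Wilder. Wilder reports to Ivan. Ivan is at the top.

Jamal -> Wilder -> Ivan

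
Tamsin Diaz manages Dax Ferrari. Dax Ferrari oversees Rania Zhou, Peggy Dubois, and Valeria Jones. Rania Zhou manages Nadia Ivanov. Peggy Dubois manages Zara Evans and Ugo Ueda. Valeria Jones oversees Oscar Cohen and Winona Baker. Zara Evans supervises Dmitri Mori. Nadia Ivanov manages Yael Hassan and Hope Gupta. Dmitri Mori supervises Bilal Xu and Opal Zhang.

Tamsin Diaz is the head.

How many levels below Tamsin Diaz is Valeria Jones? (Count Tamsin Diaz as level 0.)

Chain from Valeria Jones up to Tamsin Diaz: Valeria Jones → Dax Ferrari → Tamsin Diaz. That is 2 steps up, so Valeria Jones is 2 levels below Tamsin Diaz.

2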